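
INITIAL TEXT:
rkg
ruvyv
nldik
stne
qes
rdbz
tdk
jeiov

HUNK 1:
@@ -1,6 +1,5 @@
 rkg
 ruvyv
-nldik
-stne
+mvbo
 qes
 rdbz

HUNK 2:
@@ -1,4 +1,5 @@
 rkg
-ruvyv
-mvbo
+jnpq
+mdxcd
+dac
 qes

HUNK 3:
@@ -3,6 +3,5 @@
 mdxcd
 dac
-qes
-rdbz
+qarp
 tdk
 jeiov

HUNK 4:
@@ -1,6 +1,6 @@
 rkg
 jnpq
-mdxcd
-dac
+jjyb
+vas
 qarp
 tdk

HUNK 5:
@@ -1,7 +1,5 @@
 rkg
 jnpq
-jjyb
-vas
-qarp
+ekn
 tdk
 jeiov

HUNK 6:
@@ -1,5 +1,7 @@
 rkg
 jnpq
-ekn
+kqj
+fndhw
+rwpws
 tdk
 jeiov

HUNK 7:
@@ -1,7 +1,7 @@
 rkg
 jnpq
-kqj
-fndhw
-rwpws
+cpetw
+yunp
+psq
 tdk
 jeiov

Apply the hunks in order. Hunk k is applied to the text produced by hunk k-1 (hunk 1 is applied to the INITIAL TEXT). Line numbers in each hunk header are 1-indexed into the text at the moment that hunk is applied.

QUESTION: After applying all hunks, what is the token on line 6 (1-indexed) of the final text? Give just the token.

Answer: tdk

Derivation:
Hunk 1: at line 1 remove [nldik,stne] add [mvbo] -> 7 lines: rkg ruvyv mvbo qes rdbz tdk jeiov
Hunk 2: at line 1 remove [ruvyv,mvbo] add [jnpq,mdxcd,dac] -> 8 lines: rkg jnpq mdxcd dac qes rdbz tdk jeiov
Hunk 3: at line 3 remove [qes,rdbz] add [qarp] -> 7 lines: rkg jnpq mdxcd dac qarp tdk jeiov
Hunk 4: at line 1 remove [mdxcd,dac] add [jjyb,vas] -> 7 lines: rkg jnpq jjyb vas qarp tdk jeiov
Hunk 5: at line 1 remove [jjyb,vas,qarp] add [ekn] -> 5 lines: rkg jnpq ekn tdk jeiov
Hunk 6: at line 1 remove [ekn] add [kqj,fndhw,rwpws] -> 7 lines: rkg jnpq kqj fndhw rwpws tdk jeiov
Hunk 7: at line 1 remove [kqj,fndhw,rwpws] add [cpetw,yunp,psq] -> 7 lines: rkg jnpq cpetw yunp psq tdk jeiov
Final line 6: tdk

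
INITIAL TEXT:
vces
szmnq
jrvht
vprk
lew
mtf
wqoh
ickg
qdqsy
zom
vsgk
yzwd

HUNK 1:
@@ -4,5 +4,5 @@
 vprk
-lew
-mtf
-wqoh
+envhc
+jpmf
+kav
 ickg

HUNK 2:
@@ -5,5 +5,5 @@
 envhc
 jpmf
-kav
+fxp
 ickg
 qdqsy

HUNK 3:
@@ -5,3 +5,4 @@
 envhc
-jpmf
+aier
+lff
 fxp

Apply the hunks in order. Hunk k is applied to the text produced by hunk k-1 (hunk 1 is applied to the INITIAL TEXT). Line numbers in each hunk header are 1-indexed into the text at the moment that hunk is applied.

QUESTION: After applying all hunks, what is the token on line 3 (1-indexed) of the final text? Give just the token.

Hunk 1: at line 4 remove [lew,mtf,wqoh] add [envhc,jpmf,kav] -> 12 lines: vces szmnq jrvht vprk envhc jpmf kav ickg qdqsy zom vsgk yzwd
Hunk 2: at line 5 remove [kav] add [fxp] -> 12 lines: vces szmnq jrvht vprk envhc jpmf fxp ickg qdqsy zom vsgk yzwd
Hunk 3: at line 5 remove [jpmf] add [aier,lff] -> 13 lines: vces szmnq jrvht vprk envhc aier lff fxp ickg qdqsy zom vsgk yzwd
Final line 3: jrvht

Answer: jrvht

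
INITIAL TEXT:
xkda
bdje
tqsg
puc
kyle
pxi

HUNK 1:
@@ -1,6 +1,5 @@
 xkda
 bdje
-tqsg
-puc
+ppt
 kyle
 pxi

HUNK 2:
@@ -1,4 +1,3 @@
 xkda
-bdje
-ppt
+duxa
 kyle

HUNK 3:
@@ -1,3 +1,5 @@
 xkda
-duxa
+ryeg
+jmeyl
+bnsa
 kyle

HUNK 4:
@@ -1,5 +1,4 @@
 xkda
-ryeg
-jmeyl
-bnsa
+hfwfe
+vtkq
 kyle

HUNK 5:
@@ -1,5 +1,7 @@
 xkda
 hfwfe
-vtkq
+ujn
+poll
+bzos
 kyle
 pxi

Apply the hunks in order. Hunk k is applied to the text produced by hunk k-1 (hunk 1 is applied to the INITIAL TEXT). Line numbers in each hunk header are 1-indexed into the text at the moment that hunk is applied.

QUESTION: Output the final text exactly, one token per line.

Hunk 1: at line 1 remove [tqsg,puc] add [ppt] -> 5 lines: xkda bdje ppt kyle pxi
Hunk 2: at line 1 remove [bdje,ppt] add [duxa] -> 4 lines: xkda duxa kyle pxi
Hunk 3: at line 1 remove [duxa] add [ryeg,jmeyl,bnsa] -> 6 lines: xkda ryeg jmeyl bnsa kyle pxi
Hunk 4: at line 1 remove [ryeg,jmeyl,bnsa] add [hfwfe,vtkq] -> 5 lines: xkda hfwfe vtkq kyle pxi
Hunk 5: at line 1 remove [vtkq] add [ujn,poll,bzos] -> 7 lines: xkda hfwfe ujn poll bzos kyle pxi

Answer: xkda
hfwfe
ujn
poll
bzos
kyle
pxi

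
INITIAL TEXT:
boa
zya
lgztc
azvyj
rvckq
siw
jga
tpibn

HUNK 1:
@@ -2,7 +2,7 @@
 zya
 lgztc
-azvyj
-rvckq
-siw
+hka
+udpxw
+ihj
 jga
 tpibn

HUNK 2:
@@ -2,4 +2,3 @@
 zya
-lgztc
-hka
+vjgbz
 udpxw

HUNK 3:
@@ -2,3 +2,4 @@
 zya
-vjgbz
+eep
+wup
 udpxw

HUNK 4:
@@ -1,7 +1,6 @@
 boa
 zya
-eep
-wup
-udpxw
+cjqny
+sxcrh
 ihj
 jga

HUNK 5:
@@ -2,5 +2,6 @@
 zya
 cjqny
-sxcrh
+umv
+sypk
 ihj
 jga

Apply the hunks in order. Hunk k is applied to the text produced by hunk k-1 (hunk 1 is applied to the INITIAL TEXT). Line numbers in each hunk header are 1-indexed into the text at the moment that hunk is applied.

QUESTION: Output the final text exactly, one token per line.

Hunk 1: at line 2 remove [azvyj,rvckq,siw] add [hka,udpxw,ihj] -> 8 lines: boa zya lgztc hka udpxw ihj jga tpibn
Hunk 2: at line 2 remove [lgztc,hka] add [vjgbz] -> 7 lines: boa zya vjgbz udpxw ihj jga tpibn
Hunk 3: at line 2 remove [vjgbz] add [eep,wup] -> 8 lines: boa zya eep wup udpxw ihj jga tpibn
Hunk 4: at line 1 remove [eep,wup,udpxw] add [cjqny,sxcrh] -> 7 lines: boa zya cjqny sxcrh ihj jga tpibn
Hunk 5: at line 2 remove [sxcrh] add [umv,sypk] -> 8 lines: boa zya cjqny umv sypk ihj jga tpibn

Answer: boa
zya
cjqny
umv
sypk
ihj
jga
tpibn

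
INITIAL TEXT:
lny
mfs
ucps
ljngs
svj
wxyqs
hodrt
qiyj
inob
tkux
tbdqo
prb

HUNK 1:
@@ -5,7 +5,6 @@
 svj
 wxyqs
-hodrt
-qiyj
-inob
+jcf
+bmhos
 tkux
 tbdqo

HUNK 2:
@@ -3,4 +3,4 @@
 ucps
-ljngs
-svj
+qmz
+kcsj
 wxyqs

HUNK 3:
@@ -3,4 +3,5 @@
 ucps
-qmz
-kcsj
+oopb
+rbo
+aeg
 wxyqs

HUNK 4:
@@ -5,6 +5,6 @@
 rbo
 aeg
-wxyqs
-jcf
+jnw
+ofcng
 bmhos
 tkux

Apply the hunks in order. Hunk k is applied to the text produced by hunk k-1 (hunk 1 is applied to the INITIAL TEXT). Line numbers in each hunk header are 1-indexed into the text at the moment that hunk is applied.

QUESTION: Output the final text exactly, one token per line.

Answer: lny
mfs
ucps
oopb
rbo
aeg
jnw
ofcng
bmhos
tkux
tbdqo
prb

Derivation:
Hunk 1: at line 5 remove [hodrt,qiyj,inob] add [jcf,bmhos] -> 11 lines: lny mfs ucps ljngs svj wxyqs jcf bmhos tkux tbdqo prb
Hunk 2: at line 3 remove [ljngs,svj] add [qmz,kcsj] -> 11 lines: lny mfs ucps qmz kcsj wxyqs jcf bmhos tkux tbdqo prb
Hunk 3: at line 3 remove [qmz,kcsj] add [oopb,rbo,aeg] -> 12 lines: lny mfs ucps oopb rbo aeg wxyqs jcf bmhos tkux tbdqo prb
Hunk 4: at line 5 remove [wxyqs,jcf] add [jnw,ofcng] -> 12 lines: lny mfs ucps oopb rbo aeg jnw ofcng bmhos tkux tbdqo prb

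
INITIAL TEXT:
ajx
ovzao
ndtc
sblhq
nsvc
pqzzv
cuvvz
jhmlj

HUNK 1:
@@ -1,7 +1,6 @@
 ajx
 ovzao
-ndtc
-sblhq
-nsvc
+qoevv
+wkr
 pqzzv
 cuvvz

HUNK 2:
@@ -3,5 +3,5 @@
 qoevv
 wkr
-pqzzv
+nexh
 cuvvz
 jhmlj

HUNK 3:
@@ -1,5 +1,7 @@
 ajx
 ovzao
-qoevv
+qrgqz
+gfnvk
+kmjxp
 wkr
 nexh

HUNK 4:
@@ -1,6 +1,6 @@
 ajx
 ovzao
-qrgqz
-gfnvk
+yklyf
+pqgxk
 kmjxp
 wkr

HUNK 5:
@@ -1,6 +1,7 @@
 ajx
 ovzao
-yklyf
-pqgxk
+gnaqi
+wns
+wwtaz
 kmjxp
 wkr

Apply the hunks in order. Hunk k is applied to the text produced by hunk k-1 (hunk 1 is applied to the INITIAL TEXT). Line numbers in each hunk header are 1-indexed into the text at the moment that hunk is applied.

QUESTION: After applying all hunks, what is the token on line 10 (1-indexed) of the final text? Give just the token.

Answer: jhmlj

Derivation:
Hunk 1: at line 1 remove [ndtc,sblhq,nsvc] add [qoevv,wkr] -> 7 lines: ajx ovzao qoevv wkr pqzzv cuvvz jhmlj
Hunk 2: at line 3 remove [pqzzv] add [nexh] -> 7 lines: ajx ovzao qoevv wkr nexh cuvvz jhmlj
Hunk 3: at line 1 remove [qoevv] add [qrgqz,gfnvk,kmjxp] -> 9 lines: ajx ovzao qrgqz gfnvk kmjxp wkr nexh cuvvz jhmlj
Hunk 4: at line 1 remove [qrgqz,gfnvk] add [yklyf,pqgxk] -> 9 lines: ajx ovzao yklyf pqgxk kmjxp wkr nexh cuvvz jhmlj
Hunk 5: at line 1 remove [yklyf,pqgxk] add [gnaqi,wns,wwtaz] -> 10 lines: ajx ovzao gnaqi wns wwtaz kmjxp wkr nexh cuvvz jhmlj
Final line 10: jhmlj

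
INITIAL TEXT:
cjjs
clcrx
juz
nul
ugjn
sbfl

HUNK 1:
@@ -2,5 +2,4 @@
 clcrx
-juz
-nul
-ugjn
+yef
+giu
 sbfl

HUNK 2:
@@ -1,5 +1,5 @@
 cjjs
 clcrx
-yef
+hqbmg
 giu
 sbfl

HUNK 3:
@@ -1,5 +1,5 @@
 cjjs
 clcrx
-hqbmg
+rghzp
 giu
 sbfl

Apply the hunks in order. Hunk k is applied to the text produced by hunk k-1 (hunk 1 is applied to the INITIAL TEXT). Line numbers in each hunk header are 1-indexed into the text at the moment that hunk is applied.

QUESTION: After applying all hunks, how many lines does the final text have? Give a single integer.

Answer: 5

Derivation:
Hunk 1: at line 2 remove [juz,nul,ugjn] add [yef,giu] -> 5 lines: cjjs clcrx yef giu sbfl
Hunk 2: at line 1 remove [yef] add [hqbmg] -> 5 lines: cjjs clcrx hqbmg giu sbfl
Hunk 3: at line 1 remove [hqbmg] add [rghzp] -> 5 lines: cjjs clcrx rghzp giu sbfl
Final line count: 5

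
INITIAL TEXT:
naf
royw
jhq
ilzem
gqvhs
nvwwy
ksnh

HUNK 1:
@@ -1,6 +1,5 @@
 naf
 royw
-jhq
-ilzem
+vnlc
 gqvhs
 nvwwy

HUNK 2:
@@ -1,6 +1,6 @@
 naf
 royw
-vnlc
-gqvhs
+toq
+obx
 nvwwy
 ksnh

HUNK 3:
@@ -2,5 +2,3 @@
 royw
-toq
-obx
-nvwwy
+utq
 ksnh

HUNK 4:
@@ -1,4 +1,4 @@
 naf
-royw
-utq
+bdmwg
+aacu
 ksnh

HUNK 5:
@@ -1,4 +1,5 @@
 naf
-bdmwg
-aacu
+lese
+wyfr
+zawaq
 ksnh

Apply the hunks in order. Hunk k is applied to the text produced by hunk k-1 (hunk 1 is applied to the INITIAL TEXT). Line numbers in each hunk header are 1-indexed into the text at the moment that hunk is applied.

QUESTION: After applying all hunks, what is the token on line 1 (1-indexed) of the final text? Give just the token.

Answer: naf

Derivation:
Hunk 1: at line 1 remove [jhq,ilzem] add [vnlc] -> 6 lines: naf royw vnlc gqvhs nvwwy ksnh
Hunk 2: at line 1 remove [vnlc,gqvhs] add [toq,obx] -> 6 lines: naf royw toq obx nvwwy ksnh
Hunk 3: at line 2 remove [toq,obx,nvwwy] add [utq] -> 4 lines: naf royw utq ksnh
Hunk 4: at line 1 remove [royw,utq] add [bdmwg,aacu] -> 4 lines: naf bdmwg aacu ksnh
Hunk 5: at line 1 remove [bdmwg,aacu] add [lese,wyfr,zawaq] -> 5 lines: naf lese wyfr zawaq ksnh
Final line 1: naf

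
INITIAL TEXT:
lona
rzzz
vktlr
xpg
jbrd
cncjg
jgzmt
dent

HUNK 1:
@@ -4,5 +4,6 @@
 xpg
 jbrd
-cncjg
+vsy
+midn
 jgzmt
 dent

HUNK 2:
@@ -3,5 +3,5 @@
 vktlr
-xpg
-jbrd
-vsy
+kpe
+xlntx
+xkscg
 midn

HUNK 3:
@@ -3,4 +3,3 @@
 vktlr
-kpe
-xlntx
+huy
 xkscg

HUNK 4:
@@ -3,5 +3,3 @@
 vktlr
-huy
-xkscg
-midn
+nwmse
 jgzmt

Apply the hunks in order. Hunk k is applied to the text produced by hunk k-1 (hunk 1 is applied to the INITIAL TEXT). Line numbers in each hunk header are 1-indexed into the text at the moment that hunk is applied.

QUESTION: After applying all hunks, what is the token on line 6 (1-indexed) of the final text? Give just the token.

Answer: dent

Derivation:
Hunk 1: at line 4 remove [cncjg] add [vsy,midn] -> 9 lines: lona rzzz vktlr xpg jbrd vsy midn jgzmt dent
Hunk 2: at line 3 remove [xpg,jbrd,vsy] add [kpe,xlntx,xkscg] -> 9 lines: lona rzzz vktlr kpe xlntx xkscg midn jgzmt dent
Hunk 3: at line 3 remove [kpe,xlntx] add [huy] -> 8 lines: lona rzzz vktlr huy xkscg midn jgzmt dent
Hunk 4: at line 3 remove [huy,xkscg,midn] add [nwmse] -> 6 lines: lona rzzz vktlr nwmse jgzmt dent
Final line 6: dent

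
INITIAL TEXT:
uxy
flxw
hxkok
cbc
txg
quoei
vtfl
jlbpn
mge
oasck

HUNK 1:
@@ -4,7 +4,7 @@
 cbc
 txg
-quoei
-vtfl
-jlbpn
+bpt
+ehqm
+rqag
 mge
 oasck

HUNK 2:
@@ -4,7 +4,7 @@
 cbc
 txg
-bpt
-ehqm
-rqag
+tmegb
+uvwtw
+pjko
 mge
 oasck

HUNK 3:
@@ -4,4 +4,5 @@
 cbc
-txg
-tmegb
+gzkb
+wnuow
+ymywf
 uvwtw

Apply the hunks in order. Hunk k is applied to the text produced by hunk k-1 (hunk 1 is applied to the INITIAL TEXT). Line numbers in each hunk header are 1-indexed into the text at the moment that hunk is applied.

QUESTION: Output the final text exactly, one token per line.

Hunk 1: at line 4 remove [quoei,vtfl,jlbpn] add [bpt,ehqm,rqag] -> 10 lines: uxy flxw hxkok cbc txg bpt ehqm rqag mge oasck
Hunk 2: at line 4 remove [bpt,ehqm,rqag] add [tmegb,uvwtw,pjko] -> 10 lines: uxy flxw hxkok cbc txg tmegb uvwtw pjko mge oasck
Hunk 3: at line 4 remove [txg,tmegb] add [gzkb,wnuow,ymywf] -> 11 lines: uxy flxw hxkok cbc gzkb wnuow ymywf uvwtw pjko mge oasck

Answer: uxy
flxw
hxkok
cbc
gzkb
wnuow
ymywf
uvwtw
pjko
mge
oasck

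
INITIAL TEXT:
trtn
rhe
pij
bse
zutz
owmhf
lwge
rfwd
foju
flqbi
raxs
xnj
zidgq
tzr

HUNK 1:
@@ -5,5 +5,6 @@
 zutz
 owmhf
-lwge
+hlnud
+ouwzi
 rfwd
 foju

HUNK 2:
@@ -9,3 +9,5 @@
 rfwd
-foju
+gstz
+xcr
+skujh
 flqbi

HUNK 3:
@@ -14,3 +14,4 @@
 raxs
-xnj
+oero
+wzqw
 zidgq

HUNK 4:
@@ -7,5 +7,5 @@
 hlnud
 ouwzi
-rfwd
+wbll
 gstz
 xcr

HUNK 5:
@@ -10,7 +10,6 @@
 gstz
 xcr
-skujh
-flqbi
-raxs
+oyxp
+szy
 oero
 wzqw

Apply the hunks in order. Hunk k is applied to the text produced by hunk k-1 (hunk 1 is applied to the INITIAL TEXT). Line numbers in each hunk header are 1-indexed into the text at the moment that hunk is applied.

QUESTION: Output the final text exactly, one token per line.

Hunk 1: at line 5 remove [lwge] add [hlnud,ouwzi] -> 15 lines: trtn rhe pij bse zutz owmhf hlnud ouwzi rfwd foju flqbi raxs xnj zidgq tzr
Hunk 2: at line 9 remove [foju] add [gstz,xcr,skujh] -> 17 lines: trtn rhe pij bse zutz owmhf hlnud ouwzi rfwd gstz xcr skujh flqbi raxs xnj zidgq tzr
Hunk 3: at line 14 remove [xnj] add [oero,wzqw] -> 18 lines: trtn rhe pij bse zutz owmhf hlnud ouwzi rfwd gstz xcr skujh flqbi raxs oero wzqw zidgq tzr
Hunk 4: at line 7 remove [rfwd] add [wbll] -> 18 lines: trtn rhe pij bse zutz owmhf hlnud ouwzi wbll gstz xcr skujh flqbi raxs oero wzqw zidgq tzr
Hunk 5: at line 10 remove [skujh,flqbi,raxs] add [oyxp,szy] -> 17 lines: trtn rhe pij bse zutz owmhf hlnud ouwzi wbll gstz xcr oyxp szy oero wzqw zidgq tzr

Answer: trtn
rhe
pij
bse
zutz
owmhf
hlnud
ouwzi
wbll
gstz
xcr
oyxp
szy
oero
wzqw
zidgq
tzr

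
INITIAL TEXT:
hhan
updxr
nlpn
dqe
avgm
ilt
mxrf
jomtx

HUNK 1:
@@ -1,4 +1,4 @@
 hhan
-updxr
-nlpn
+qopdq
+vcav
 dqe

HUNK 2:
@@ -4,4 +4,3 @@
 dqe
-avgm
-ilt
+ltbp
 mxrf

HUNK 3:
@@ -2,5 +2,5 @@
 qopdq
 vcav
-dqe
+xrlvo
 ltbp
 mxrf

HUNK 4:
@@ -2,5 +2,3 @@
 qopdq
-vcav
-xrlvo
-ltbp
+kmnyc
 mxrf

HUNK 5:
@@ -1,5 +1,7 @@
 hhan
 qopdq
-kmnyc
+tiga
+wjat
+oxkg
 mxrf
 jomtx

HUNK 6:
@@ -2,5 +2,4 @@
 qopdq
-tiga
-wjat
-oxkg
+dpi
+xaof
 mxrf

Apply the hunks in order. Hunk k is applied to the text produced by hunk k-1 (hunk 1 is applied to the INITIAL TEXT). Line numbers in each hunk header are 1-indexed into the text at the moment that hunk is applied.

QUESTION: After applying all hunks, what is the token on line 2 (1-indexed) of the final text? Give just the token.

Hunk 1: at line 1 remove [updxr,nlpn] add [qopdq,vcav] -> 8 lines: hhan qopdq vcav dqe avgm ilt mxrf jomtx
Hunk 2: at line 4 remove [avgm,ilt] add [ltbp] -> 7 lines: hhan qopdq vcav dqe ltbp mxrf jomtx
Hunk 3: at line 2 remove [dqe] add [xrlvo] -> 7 lines: hhan qopdq vcav xrlvo ltbp mxrf jomtx
Hunk 4: at line 2 remove [vcav,xrlvo,ltbp] add [kmnyc] -> 5 lines: hhan qopdq kmnyc mxrf jomtx
Hunk 5: at line 1 remove [kmnyc] add [tiga,wjat,oxkg] -> 7 lines: hhan qopdq tiga wjat oxkg mxrf jomtx
Hunk 6: at line 2 remove [tiga,wjat,oxkg] add [dpi,xaof] -> 6 lines: hhan qopdq dpi xaof mxrf jomtx
Final line 2: qopdq

Answer: qopdq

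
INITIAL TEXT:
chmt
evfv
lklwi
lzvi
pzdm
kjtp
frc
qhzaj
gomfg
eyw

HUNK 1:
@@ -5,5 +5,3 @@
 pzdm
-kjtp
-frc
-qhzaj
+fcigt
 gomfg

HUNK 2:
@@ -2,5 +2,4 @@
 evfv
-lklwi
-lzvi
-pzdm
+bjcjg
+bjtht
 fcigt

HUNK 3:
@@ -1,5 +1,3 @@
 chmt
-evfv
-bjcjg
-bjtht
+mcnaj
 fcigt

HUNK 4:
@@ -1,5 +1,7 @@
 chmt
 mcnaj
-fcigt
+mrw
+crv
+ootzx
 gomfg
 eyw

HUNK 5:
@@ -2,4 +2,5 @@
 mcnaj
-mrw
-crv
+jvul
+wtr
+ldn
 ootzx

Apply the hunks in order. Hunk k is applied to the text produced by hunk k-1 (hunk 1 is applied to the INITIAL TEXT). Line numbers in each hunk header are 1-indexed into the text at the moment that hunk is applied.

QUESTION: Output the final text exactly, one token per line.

Hunk 1: at line 5 remove [kjtp,frc,qhzaj] add [fcigt] -> 8 lines: chmt evfv lklwi lzvi pzdm fcigt gomfg eyw
Hunk 2: at line 2 remove [lklwi,lzvi,pzdm] add [bjcjg,bjtht] -> 7 lines: chmt evfv bjcjg bjtht fcigt gomfg eyw
Hunk 3: at line 1 remove [evfv,bjcjg,bjtht] add [mcnaj] -> 5 lines: chmt mcnaj fcigt gomfg eyw
Hunk 4: at line 1 remove [fcigt] add [mrw,crv,ootzx] -> 7 lines: chmt mcnaj mrw crv ootzx gomfg eyw
Hunk 5: at line 2 remove [mrw,crv] add [jvul,wtr,ldn] -> 8 lines: chmt mcnaj jvul wtr ldn ootzx gomfg eyw

Answer: chmt
mcnaj
jvul
wtr
ldn
ootzx
gomfg
eyw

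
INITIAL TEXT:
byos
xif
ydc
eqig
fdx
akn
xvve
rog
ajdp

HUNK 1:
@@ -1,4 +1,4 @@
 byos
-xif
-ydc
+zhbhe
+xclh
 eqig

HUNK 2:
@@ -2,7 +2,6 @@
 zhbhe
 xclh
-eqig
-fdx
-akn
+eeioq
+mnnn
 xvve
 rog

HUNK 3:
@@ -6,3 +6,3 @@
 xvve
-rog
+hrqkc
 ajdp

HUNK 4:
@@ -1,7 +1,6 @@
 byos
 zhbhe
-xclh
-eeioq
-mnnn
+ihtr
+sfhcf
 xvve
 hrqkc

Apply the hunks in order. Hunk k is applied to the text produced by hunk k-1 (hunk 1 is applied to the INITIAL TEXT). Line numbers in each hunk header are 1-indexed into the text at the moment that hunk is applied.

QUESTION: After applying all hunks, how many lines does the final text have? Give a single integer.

Answer: 7

Derivation:
Hunk 1: at line 1 remove [xif,ydc] add [zhbhe,xclh] -> 9 lines: byos zhbhe xclh eqig fdx akn xvve rog ajdp
Hunk 2: at line 2 remove [eqig,fdx,akn] add [eeioq,mnnn] -> 8 lines: byos zhbhe xclh eeioq mnnn xvve rog ajdp
Hunk 3: at line 6 remove [rog] add [hrqkc] -> 8 lines: byos zhbhe xclh eeioq mnnn xvve hrqkc ajdp
Hunk 4: at line 1 remove [xclh,eeioq,mnnn] add [ihtr,sfhcf] -> 7 lines: byos zhbhe ihtr sfhcf xvve hrqkc ajdp
Final line count: 7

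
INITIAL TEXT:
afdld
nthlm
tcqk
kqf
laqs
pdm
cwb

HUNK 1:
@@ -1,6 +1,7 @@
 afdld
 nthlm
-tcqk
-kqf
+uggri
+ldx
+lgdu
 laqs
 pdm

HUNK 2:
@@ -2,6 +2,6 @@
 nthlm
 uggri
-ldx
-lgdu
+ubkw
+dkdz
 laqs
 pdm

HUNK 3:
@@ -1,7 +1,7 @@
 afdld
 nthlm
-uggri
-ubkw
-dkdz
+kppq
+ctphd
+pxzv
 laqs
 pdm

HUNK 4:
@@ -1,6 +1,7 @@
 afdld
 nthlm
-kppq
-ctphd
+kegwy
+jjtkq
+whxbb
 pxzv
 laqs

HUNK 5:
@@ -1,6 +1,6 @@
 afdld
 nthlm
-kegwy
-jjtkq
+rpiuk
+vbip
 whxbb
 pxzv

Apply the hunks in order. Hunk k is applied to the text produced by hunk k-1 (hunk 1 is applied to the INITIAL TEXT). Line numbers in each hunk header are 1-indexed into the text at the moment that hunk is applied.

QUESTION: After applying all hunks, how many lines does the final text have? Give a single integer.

Hunk 1: at line 1 remove [tcqk,kqf] add [uggri,ldx,lgdu] -> 8 lines: afdld nthlm uggri ldx lgdu laqs pdm cwb
Hunk 2: at line 2 remove [ldx,lgdu] add [ubkw,dkdz] -> 8 lines: afdld nthlm uggri ubkw dkdz laqs pdm cwb
Hunk 3: at line 1 remove [uggri,ubkw,dkdz] add [kppq,ctphd,pxzv] -> 8 lines: afdld nthlm kppq ctphd pxzv laqs pdm cwb
Hunk 4: at line 1 remove [kppq,ctphd] add [kegwy,jjtkq,whxbb] -> 9 lines: afdld nthlm kegwy jjtkq whxbb pxzv laqs pdm cwb
Hunk 5: at line 1 remove [kegwy,jjtkq] add [rpiuk,vbip] -> 9 lines: afdld nthlm rpiuk vbip whxbb pxzv laqs pdm cwb
Final line count: 9

Answer: 9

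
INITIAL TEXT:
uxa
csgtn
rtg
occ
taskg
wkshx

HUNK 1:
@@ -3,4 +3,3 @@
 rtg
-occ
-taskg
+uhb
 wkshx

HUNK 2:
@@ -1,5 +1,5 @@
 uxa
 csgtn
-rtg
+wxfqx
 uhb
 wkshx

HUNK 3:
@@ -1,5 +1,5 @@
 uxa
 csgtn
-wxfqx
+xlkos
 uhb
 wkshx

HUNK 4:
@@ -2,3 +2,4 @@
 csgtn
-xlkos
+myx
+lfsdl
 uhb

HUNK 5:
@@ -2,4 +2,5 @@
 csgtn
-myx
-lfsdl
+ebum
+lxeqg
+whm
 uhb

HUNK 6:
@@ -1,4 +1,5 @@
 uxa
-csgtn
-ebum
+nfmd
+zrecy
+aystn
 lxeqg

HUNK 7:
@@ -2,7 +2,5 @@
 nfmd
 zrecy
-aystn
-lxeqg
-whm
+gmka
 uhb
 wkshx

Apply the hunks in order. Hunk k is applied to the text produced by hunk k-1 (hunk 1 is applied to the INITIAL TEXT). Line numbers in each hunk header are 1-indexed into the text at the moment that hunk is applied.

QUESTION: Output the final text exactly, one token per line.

Answer: uxa
nfmd
zrecy
gmka
uhb
wkshx

Derivation:
Hunk 1: at line 3 remove [occ,taskg] add [uhb] -> 5 lines: uxa csgtn rtg uhb wkshx
Hunk 2: at line 1 remove [rtg] add [wxfqx] -> 5 lines: uxa csgtn wxfqx uhb wkshx
Hunk 3: at line 1 remove [wxfqx] add [xlkos] -> 5 lines: uxa csgtn xlkos uhb wkshx
Hunk 4: at line 2 remove [xlkos] add [myx,lfsdl] -> 6 lines: uxa csgtn myx lfsdl uhb wkshx
Hunk 5: at line 2 remove [myx,lfsdl] add [ebum,lxeqg,whm] -> 7 lines: uxa csgtn ebum lxeqg whm uhb wkshx
Hunk 6: at line 1 remove [csgtn,ebum] add [nfmd,zrecy,aystn] -> 8 lines: uxa nfmd zrecy aystn lxeqg whm uhb wkshx
Hunk 7: at line 2 remove [aystn,lxeqg,whm] add [gmka] -> 6 lines: uxa nfmd zrecy gmka uhb wkshx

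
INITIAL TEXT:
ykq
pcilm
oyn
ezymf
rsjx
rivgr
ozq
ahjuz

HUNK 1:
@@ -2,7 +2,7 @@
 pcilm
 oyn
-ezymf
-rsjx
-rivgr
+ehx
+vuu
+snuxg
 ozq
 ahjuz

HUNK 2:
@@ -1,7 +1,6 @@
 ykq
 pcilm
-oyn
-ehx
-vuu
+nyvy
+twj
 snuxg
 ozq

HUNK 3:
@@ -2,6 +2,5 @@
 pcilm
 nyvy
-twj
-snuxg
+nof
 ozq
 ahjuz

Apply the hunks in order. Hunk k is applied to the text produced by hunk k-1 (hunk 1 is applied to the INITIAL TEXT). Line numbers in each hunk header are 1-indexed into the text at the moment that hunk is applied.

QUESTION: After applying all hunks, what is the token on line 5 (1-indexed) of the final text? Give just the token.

Answer: ozq

Derivation:
Hunk 1: at line 2 remove [ezymf,rsjx,rivgr] add [ehx,vuu,snuxg] -> 8 lines: ykq pcilm oyn ehx vuu snuxg ozq ahjuz
Hunk 2: at line 1 remove [oyn,ehx,vuu] add [nyvy,twj] -> 7 lines: ykq pcilm nyvy twj snuxg ozq ahjuz
Hunk 3: at line 2 remove [twj,snuxg] add [nof] -> 6 lines: ykq pcilm nyvy nof ozq ahjuz
Final line 5: ozq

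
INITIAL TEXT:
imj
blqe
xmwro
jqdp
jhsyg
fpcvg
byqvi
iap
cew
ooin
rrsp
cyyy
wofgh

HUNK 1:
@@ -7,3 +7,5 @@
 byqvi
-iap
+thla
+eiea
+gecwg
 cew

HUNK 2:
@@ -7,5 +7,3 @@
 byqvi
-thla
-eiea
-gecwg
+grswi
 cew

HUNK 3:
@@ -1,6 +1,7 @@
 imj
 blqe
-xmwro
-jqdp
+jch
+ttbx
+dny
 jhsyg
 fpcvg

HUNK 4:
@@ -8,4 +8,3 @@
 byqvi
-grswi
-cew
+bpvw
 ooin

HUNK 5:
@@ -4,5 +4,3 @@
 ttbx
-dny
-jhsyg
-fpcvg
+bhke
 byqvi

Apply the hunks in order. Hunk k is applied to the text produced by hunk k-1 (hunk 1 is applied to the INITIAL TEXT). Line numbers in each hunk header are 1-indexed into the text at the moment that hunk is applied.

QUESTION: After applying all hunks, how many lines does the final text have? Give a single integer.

Hunk 1: at line 7 remove [iap] add [thla,eiea,gecwg] -> 15 lines: imj blqe xmwro jqdp jhsyg fpcvg byqvi thla eiea gecwg cew ooin rrsp cyyy wofgh
Hunk 2: at line 7 remove [thla,eiea,gecwg] add [grswi] -> 13 lines: imj blqe xmwro jqdp jhsyg fpcvg byqvi grswi cew ooin rrsp cyyy wofgh
Hunk 3: at line 1 remove [xmwro,jqdp] add [jch,ttbx,dny] -> 14 lines: imj blqe jch ttbx dny jhsyg fpcvg byqvi grswi cew ooin rrsp cyyy wofgh
Hunk 4: at line 8 remove [grswi,cew] add [bpvw] -> 13 lines: imj blqe jch ttbx dny jhsyg fpcvg byqvi bpvw ooin rrsp cyyy wofgh
Hunk 5: at line 4 remove [dny,jhsyg,fpcvg] add [bhke] -> 11 lines: imj blqe jch ttbx bhke byqvi bpvw ooin rrsp cyyy wofgh
Final line count: 11

Answer: 11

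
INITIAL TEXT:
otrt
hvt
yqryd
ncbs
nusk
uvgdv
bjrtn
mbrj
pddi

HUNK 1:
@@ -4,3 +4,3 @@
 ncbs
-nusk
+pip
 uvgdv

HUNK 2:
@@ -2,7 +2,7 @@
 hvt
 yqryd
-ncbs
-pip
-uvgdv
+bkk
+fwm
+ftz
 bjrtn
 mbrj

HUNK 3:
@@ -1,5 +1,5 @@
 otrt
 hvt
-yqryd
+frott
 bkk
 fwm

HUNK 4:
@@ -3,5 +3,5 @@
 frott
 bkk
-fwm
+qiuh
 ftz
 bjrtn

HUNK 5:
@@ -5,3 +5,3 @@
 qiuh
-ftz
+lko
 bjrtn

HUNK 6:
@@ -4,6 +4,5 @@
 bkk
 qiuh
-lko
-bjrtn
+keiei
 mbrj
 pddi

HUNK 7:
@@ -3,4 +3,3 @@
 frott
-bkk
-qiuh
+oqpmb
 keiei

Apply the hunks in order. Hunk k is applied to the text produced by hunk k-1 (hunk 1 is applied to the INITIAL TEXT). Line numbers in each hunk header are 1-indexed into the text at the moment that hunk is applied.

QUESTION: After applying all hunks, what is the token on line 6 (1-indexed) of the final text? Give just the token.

Answer: mbrj

Derivation:
Hunk 1: at line 4 remove [nusk] add [pip] -> 9 lines: otrt hvt yqryd ncbs pip uvgdv bjrtn mbrj pddi
Hunk 2: at line 2 remove [ncbs,pip,uvgdv] add [bkk,fwm,ftz] -> 9 lines: otrt hvt yqryd bkk fwm ftz bjrtn mbrj pddi
Hunk 3: at line 1 remove [yqryd] add [frott] -> 9 lines: otrt hvt frott bkk fwm ftz bjrtn mbrj pddi
Hunk 4: at line 3 remove [fwm] add [qiuh] -> 9 lines: otrt hvt frott bkk qiuh ftz bjrtn mbrj pddi
Hunk 5: at line 5 remove [ftz] add [lko] -> 9 lines: otrt hvt frott bkk qiuh lko bjrtn mbrj pddi
Hunk 6: at line 4 remove [lko,bjrtn] add [keiei] -> 8 lines: otrt hvt frott bkk qiuh keiei mbrj pddi
Hunk 7: at line 3 remove [bkk,qiuh] add [oqpmb] -> 7 lines: otrt hvt frott oqpmb keiei mbrj pddi
Final line 6: mbrj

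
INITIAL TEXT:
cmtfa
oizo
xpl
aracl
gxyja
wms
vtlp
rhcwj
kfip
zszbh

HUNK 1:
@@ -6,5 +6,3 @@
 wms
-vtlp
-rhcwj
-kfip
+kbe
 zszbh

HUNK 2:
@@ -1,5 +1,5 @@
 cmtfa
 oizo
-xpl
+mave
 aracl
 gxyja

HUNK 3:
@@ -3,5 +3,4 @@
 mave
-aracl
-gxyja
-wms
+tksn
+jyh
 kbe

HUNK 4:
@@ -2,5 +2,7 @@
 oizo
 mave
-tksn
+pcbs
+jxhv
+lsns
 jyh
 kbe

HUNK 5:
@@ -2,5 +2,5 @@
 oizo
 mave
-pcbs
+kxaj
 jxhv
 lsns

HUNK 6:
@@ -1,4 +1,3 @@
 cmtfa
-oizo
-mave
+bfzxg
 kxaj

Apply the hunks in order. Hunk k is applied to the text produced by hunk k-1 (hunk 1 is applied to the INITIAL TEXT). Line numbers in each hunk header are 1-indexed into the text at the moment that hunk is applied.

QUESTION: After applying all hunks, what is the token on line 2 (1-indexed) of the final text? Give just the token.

Hunk 1: at line 6 remove [vtlp,rhcwj,kfip] add [kbe] -> 8 lines: cmtfa oizo xpl aracl gxyja wms kbe zszbh
Hunk 2: at line 1 remove [xpl] add [mave] -> 8 lines: cmtfa oizo mave aracl gxyja wms kbe zszbh
Hunk 3: at line 3 remove [aracl,gxyja,wms] add [tksn,jyh] -> 7 lines: cmtfa oizo mave tksn jyh kbe zszbh
Hunk 4: at line 2 remove [tksn] add [pcbs,jxhv,lsns] -> 9 lines: cmtfa oizo mave pcbs jxhv lsns jyh kbe zszbh
Hunk 5: at line 2 remove [pcbs] add [kxaj] -> 9 lines: cmtfa oizo mave kxaj jxhv lsns jyh kbe zszbh
Hunk 6: at line 1 remove [oizo,mave] add [bfzxg] -> 8 lines: cmtfa bfzxg kxaj jxhv lsns jyh kbe zszbh
Final line 2: bfzxg

Answer: bfzxg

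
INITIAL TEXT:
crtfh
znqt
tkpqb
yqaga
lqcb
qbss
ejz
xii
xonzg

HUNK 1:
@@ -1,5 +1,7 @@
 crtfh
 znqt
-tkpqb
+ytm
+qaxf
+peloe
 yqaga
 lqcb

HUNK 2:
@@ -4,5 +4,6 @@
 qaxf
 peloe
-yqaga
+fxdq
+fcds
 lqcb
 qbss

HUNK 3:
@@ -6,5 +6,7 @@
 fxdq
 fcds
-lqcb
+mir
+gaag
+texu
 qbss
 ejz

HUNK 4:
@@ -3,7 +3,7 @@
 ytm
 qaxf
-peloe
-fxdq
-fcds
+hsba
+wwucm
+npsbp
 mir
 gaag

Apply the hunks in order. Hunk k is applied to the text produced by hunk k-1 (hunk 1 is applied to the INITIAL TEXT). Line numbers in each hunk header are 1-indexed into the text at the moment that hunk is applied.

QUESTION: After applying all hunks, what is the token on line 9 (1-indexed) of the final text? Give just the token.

Answer: gaag

Derivation:
Hunk 1: at line 1 remove [tkpqb] add [ytm,qaxf,peloe] -> 11 lines: crtfh znqt ytm qaxf peloe yqaga lqcb qbss ejz xii xonzg
Hunk 2: at line 4 remove [yqaga] add [fxdq,fcds] -> 12 lines: crtfh znqt ytm qaxf peloe fxdq fcds lqcb qbss ejz xii xonzg
Hunk 3: at line 6 remove [lqcb] add [mir,gaag,texu] -> 14 lines: crtfh znqt ytm qaxf peloe fxdq fcds mir gaag texu qbss ejz xii xonzg
Hunk 4: at line 3 remove [peloe,fxdq,fcds] add [hsba,wwucm,npsbp] -> 14 lines: crtfh znqt ytm qaxf hsba wwucm npsbp mir gaag texu qbss ejz xii xonzg
Final line 9: gaag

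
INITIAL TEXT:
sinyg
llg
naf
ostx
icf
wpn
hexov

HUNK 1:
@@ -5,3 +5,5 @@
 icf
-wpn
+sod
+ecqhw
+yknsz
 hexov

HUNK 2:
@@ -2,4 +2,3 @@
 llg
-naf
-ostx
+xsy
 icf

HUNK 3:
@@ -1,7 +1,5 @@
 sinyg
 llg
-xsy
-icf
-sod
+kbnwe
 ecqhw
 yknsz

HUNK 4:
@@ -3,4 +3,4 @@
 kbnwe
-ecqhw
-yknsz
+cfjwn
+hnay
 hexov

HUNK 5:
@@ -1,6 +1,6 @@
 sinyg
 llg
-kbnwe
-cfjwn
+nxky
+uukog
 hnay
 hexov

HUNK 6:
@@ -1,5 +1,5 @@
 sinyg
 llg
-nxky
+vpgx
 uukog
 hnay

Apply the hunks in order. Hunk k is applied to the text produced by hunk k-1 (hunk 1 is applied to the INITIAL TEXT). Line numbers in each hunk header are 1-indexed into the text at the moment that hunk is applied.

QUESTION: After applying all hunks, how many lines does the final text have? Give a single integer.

Hunk 1: at line 5 remove [wpn] add [sod,ecqhw,yknsz] -> 9 lines: sinyg llg naf ostx icf sod ecqhw yknsz hexov
Hunk 2: at line 2 remove [naf,ostx] add [xsy] -> 8 lines: sinyg llg xsy icf sod ecqhw yknsz hexov
Hunk 3: at line 1 remove [xsy,icf,sod] add [kbnwe] -> 6 lines: sinyg llg kbnwe ecqhw yknsz hexov
Hunk 4: at line 3 remove [ecqhw,yknsz] add [cfjwn,hnay] -> 6 lines: sinyg llg kbnwe cfjwn hnay hexov
Hunk 5: at line 1 remove [kbnwe,cfjwn] add [nxky,uukog] -> 6 lines: sinyg llg nxky uukog hnay hexov
Hunk 6: at line 1 remove [nxky] add [vpgx] -> 6 lines: sinyg llg vpgx uukog hnay hexov
Final line count: 6

Answer: 6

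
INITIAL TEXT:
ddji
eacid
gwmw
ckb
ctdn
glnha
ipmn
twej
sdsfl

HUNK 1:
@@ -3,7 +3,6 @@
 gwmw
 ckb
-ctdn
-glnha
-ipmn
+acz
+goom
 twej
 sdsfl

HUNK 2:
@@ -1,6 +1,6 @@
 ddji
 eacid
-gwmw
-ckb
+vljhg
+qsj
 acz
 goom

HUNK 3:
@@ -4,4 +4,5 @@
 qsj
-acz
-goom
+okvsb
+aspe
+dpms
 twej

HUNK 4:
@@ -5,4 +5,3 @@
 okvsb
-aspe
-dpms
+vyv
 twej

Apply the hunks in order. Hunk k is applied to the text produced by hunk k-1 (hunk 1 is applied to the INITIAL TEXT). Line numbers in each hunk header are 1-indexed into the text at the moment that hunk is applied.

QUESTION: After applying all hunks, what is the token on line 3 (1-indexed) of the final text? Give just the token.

Answer: vljhg

Derivation:
Hunk 1: at line 3 remove [ctdn,glnha,ipmn] add [acz,goom] -> 8 lines: ddji eacid gwmw ckb acz goom twej sdsfl
Hunk 2: at line 1 remove [gwmw,ckb] add [vljhg,qsj] -> 8 lines: ddji eacid vljhg qsj acz goom twej sdsfl
Hunk 3: at line 4 remove [acz,goom] add [okvsb,aspe,dpms] -> 9 lines: ddji eacid vljhg qsj okvsb aspe dpms twej sdsfl
Hunk 4: at line 5 remove [aspe,dpms] add [vyv] -> 8 lines: ddji eacid vljhg qsj okvsb vyv twej sdsfl
Final line 3: vljhg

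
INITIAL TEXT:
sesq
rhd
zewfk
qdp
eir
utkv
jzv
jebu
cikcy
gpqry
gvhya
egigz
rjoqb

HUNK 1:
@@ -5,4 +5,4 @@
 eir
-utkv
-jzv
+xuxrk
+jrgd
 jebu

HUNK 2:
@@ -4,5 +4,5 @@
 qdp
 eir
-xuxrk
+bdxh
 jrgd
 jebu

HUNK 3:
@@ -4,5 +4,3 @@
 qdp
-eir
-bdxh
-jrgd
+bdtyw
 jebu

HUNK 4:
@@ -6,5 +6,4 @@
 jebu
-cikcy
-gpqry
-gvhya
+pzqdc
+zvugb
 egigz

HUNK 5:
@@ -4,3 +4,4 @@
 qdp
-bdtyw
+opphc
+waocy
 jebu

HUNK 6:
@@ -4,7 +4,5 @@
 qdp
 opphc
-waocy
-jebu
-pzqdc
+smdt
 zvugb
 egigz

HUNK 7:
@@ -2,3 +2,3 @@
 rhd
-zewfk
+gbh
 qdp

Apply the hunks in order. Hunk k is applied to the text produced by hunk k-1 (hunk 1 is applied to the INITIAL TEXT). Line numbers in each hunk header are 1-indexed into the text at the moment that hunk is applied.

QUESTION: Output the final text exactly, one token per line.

Hunk 1: at line 5 remove [utkv,jzv] add [xuxrk,jrgd] -> 13 lines: sesq rhd zewfk qdp eir xuxrk jrgd jebu cikcy gpqry gvhya egigz rjoqb
Hunk 2: at line 4 remove [xuxrk] add [bdxh] -> 13 lines: sesq rhd zewfk qdp eir bdxh jrgd jebu cikcy gpqry gvhya egigz rjoqb
Hunk 3: at line 4 remove [eir,bdxh,jrgd] add [bdtyw] -> 11 lines: sesq rhd zewfk qdp bdtyw jebu cikcy gpqry gvhya egigz rjoqb
Hunk 4: at line 6 remove [cikcy,gpqry,gvhya] add [pzqdc,zvugb] -> 10 lines: sesq rhd zewfk qdp bdtyw jebu pzqdc zvugb egigz rjoqb
Hunk 5: at line 4 remove [bdtyw] add [opphc,waocy] -> 11 lines: sesq rhd zewfk qdp opphc waocy jebu pzqdc zvugb egigz rjoqb
Hunk 6: at line 4 remove [waocy,jebu,pzqdc] add [smdt] -> 9 lines: sesq rhd zewfk qdp opphc smdt zvugb egigz rjoqb
Hunk 7: at line 2 remove [zewfk] add [gbh] -> 9 lines: sesq rhd gbh qdp opphc smdt zvugb egigz rjoqb

Answer: sesq
rhd
gbh
qdp
opphc
smdt
zvugb
egigz
rjoqb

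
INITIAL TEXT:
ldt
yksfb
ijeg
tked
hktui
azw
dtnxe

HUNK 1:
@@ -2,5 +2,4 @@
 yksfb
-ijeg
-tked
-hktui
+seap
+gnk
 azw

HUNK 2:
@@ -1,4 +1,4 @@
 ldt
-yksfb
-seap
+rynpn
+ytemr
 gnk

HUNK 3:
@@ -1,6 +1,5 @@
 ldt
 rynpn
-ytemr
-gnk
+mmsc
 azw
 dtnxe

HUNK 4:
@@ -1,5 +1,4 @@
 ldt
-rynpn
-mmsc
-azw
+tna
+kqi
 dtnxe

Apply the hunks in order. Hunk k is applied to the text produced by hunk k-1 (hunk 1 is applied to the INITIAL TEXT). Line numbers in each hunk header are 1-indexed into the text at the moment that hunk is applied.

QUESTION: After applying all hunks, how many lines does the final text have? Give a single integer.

Answer: 4

Derivation:
Hunk 1: at line 2 remove [ijeg,tked,hktui] add [seap,gnk] -> 6 lines: ldt yksfb seap gnk azw dtnxe
Hunk 2: at line 1 remove [yksfb,seap] add [rynpn,ytemr] -> 6 lines: ldt rynpn ytemr gnk azw dtnxe
Hunk 3: at line 1 remove [ytemr,gnk] add [mmsc] -> 5 lines: ldt rynpn mmsc azw dtnxe
Hunk 4: at line 1 remove [rynpn,mmsc,azw] add [tna,kqi] -> 4 lines: ldt tna kqi dtnxe
Final line count: 4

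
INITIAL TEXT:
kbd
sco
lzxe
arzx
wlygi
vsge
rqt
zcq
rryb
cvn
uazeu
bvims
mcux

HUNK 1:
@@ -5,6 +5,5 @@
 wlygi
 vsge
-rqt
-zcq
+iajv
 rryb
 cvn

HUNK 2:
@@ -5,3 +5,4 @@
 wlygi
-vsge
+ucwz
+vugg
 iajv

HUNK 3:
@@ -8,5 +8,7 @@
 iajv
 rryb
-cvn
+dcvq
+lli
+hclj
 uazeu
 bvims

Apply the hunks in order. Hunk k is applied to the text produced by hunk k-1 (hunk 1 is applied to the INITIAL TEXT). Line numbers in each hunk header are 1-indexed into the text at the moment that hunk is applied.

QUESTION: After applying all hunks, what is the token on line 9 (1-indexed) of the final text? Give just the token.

Hunk 1: at line 5 remove [rqt,zcq] add [iajv] -> 12 lines: kbd sco lzxe arzx wlygi vsge iajv rryb cvn uazeu bvims mcux
Hunk 2: at line 5 remove [vsge] add [ucwz,vugg] -> 13 lines: kbd sco lzxe arzx wlygi ucwz vugg iajv rryb cvn uazeu bvims mcux
Hunk 3: at line 8 remove [cvn] add [dcvq,lli,hclj] -> 15 lines: kbd sco lzxe arzx wlygi ucwz vugg iajv rryb dcvq lli hclj uazeu bvims mcux
Final line 9: rryb

Answer: rryb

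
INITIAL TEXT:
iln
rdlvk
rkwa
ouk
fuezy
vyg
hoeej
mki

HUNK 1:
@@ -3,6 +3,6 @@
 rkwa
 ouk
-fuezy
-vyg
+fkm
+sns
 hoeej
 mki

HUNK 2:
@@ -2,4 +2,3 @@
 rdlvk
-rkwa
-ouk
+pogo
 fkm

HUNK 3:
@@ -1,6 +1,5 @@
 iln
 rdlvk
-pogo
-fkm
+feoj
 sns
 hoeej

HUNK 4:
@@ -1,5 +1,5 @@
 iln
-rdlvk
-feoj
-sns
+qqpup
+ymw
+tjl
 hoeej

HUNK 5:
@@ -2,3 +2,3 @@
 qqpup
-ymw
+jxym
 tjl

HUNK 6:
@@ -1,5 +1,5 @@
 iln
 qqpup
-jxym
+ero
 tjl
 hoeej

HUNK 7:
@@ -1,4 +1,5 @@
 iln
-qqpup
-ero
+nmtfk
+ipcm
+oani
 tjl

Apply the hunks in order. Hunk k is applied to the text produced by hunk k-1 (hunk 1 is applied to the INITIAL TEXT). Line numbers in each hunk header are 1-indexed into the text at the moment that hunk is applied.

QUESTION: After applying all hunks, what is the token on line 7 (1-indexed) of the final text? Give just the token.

Answer: mki

Derivation:
Hunk 1: at line 3 remove [fuezy,vyg] add [fkm,sns] -> 8 lines: iln rdlvk rkwa ouk fkm sns hoeej mki
Hunk 2: at line 2 remove [rkwa,ouk] add [pogo] -> 7 lines: iln rdlvk pogo fkm sns hoeej mki
Hunk 3: at line 1 remove [pogo,fkm] add [feoj] -> 6 lines: iln rdlvk feoj sns hoeej mki
Hunk 4: at line 1 remove [rdlvk,feoj,sns] add [qqpup,ymw,tjl] -> 6 lines: iln qqpup ymw tjl hoeej mki
Hunk 5: at line 2 remove [ymw] add [jxym] -> 6 lines: iln qqpup jxym tjl hoeej mki
Hunk 6: at line 1 remove [jxym] add [ero] -> 6 lines: iln qqpup ero tjl hoeej mki
Hunk 7: at line 1 remove [qqpup,ero] add [nmtfk,ipcm,oani] -> 7 lines: iln nmtfk ipcm oani tjl hoeej mki
Final line 7: mki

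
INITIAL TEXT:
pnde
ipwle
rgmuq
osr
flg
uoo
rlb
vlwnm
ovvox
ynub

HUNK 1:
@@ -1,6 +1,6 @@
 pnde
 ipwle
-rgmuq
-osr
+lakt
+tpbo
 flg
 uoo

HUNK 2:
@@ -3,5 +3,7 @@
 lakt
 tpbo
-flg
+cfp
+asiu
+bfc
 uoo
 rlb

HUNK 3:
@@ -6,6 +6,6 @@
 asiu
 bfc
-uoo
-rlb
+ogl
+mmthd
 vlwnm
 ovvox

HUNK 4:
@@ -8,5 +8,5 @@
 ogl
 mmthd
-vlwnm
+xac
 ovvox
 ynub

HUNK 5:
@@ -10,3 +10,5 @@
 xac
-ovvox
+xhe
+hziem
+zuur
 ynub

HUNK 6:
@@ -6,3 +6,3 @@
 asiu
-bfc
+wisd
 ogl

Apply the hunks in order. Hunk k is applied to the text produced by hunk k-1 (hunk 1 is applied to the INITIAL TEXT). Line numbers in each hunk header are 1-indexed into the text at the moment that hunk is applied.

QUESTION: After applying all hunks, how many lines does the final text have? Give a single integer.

Hunk 1: at line 1 remove [rgmuq,osr] add [lakt,tpbo] -> 10 lines: pnde ipwle lakt tpbo flg uoo rlb vlwnm ovvox ynub
Hunk 2: at line 3 remove [flg] add [cfp,asiu,bfc] -> 12 lines: pnde ipwle lakt tpbo cfp asiu bfc uoo rlb vlwnm ovvox ynub
Hunk 3: at line 6 remove [uoo,rlb] add [ogl,mmthd] -> 12 lines: pnde ipwle lakt tpbo cfp asiu bfc ogl mmthd vlwnm ovvox ynub
Hunk 4: at line 8 remove [vlwnm] add [xac] -> 12 lines: pnde ipwle lakt tpbo cfp asiu bfc ogl mmthd xac ovvox ynub
Hunk 5: at line 10 remove [ovvox] add [xhe,hziem,zuur] -> 14 lines: pnde ipwle lakt tpbo cfp asiu bfc ogl mmthd xac xhe hziem zuur ynub
Hunk 6: at line 6 remove [bfc] add [wisd] -> 14 lines: pnde ipwle lakt tpbo cfp asiu wisd ogl mmthd xac xhe hziem zuur ynub
Final line count: 14

Answer: 14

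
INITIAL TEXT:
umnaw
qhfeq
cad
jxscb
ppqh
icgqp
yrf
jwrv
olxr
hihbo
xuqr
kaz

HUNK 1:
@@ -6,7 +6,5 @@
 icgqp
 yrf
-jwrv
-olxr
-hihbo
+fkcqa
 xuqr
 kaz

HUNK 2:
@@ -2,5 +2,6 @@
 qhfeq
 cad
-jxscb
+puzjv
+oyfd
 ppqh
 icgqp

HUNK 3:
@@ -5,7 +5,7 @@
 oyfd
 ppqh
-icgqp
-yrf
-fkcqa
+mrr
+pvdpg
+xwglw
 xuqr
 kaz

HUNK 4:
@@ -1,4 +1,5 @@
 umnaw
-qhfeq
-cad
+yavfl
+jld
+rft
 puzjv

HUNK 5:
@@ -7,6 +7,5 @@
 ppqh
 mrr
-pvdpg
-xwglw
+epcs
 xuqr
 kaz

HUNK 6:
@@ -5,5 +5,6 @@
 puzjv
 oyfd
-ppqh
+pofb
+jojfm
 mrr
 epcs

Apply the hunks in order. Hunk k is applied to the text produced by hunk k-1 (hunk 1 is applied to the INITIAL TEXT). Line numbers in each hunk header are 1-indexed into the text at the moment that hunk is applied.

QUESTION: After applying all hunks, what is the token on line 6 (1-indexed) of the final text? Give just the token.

Hunk 1: at line 6 remove [jwrv,olxr,hihbo] add [fkcqa] -> 10 lines: umnaw qhfeq cad jxscb ppqh icgqp yrf fkcqa xuqr kaz
Hunk 2: at line 2 remove [jxscb] add [puzjv,oyfd] -> 11 lines: umnaw qhfeq cad puzjv oyfd ppqh icgqp yrf fkcqa xuqr kaz
Hunk 3: at line 5 remove [icgqp,yrf,fkcqa] add [mrr,pvdpg,xwglw] -> 11 lines: umnaw qhfeq cad puzjv oyfd ppqh mrr pvdpg xwglw xuqr kaz
Hunk 4: at line 1 remove [qhfeq,cad] add [yavfl,jld,rft] -> 12 lines: umnaw yavfl jld rft puzjv oyfd ppqh mrr pvdpg xwglw xuqr kaz
Hunk 5: at line 7 remove [pvdpg,xwglw] add [epcs] -> 11 lines: umnaw yavfl jld rft puzjv oyfd ppqh mrr epcs xuqr kaz
Hunk 6: at line 5 remove [ppqh] add [pofb,jojfm] -> 12 lines: umnaw yavfl jld rft puzjv oyfd pofb jojfm mrr epcs xuqr kaz
Final line 6: oyfd

Answer: oyfd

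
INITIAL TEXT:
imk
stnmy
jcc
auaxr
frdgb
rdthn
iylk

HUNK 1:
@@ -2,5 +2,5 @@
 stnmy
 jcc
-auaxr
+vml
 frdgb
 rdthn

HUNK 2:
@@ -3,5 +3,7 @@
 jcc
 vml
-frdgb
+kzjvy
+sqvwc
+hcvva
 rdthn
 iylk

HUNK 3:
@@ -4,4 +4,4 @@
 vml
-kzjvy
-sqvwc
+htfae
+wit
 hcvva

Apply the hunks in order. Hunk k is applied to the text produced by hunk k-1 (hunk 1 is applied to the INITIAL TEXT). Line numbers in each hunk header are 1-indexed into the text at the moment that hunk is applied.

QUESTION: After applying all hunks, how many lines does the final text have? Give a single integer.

Hunk 1: at line 2 remove [auaxr] add [vml] -> 7 lines: imk stnmy jcc vml frdgb rdthn iylk
Hunk 2: at line 3 remove [frdgb] add [kzjvy,sqvwc,hcvva] -> 9 lines: imk stnmy jcc vml kzjvy sqvwc hcvva rdthn iylk
Hunk 3: at line 4 remove [kzjvy,sqvwc] add [htfae,wit] -> 9 lines: imk stnmy jcc vml htfae wit hcvva rdthn iylk
Final line count: 9

Answer: 9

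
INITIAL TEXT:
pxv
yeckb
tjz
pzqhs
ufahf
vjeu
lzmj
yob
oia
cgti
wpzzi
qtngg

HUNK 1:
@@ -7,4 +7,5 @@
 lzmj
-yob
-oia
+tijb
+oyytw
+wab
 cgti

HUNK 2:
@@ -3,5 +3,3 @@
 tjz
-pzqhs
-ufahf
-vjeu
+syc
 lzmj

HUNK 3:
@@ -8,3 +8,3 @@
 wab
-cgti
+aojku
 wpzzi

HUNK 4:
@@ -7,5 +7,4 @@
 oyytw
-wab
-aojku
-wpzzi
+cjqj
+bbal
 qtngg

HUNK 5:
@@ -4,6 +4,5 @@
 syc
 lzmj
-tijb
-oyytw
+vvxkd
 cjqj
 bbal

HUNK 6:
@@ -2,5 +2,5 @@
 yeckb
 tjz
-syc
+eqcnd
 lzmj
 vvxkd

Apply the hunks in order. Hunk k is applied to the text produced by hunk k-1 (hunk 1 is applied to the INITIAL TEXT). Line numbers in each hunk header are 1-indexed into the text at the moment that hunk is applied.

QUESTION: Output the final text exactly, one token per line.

Hunk 1: at line 7 remove [yob,oia] add [tijb,oyytw,wab] -> 13 lines: pxv yeckb tjz pzqhs ufahf vjeu lzmj tijb oyytw wab cgti wpzzi qtngg
Hunk 2: at line 3 remove [pzqhs,ufahf,vjeu] add [syc] -> 11 lines: pxv yeckb tjz syc lzmj tijb oyytw wab cgti wpzzi qtngg
Hunk 3: at line 8 remove [cgti] add [aojku] -> 11 lines: pxv yeckb tjz syc lzmj tijb oyytw wab aojku wpzzi qtngg
Hunk 4: at line 7 remove [wab,aojku,wpzzi] add [cjqj,bbal] -> 10 lines: pxv yeckb tjz syc lzmj tijb oyytw cjqj bbal qtngg
Hunk 5: at line 4 remove [tijb,oyytw] add [vvxkd] -> 9 lines: pxv yeckb tjz syc lzmj vvxkd cjqj bbal qtngg
Hunk 6: at line 2 remove [syc] add [eqcnd] -> 9 lines: pxv yeckb tjz eqcnd lzmj vvxkd cjqj bbal qtngg

Answer: pxv
yeckb
tjz
eqcnd
lzmj
vvxkd
cjqj
bbal
qtngg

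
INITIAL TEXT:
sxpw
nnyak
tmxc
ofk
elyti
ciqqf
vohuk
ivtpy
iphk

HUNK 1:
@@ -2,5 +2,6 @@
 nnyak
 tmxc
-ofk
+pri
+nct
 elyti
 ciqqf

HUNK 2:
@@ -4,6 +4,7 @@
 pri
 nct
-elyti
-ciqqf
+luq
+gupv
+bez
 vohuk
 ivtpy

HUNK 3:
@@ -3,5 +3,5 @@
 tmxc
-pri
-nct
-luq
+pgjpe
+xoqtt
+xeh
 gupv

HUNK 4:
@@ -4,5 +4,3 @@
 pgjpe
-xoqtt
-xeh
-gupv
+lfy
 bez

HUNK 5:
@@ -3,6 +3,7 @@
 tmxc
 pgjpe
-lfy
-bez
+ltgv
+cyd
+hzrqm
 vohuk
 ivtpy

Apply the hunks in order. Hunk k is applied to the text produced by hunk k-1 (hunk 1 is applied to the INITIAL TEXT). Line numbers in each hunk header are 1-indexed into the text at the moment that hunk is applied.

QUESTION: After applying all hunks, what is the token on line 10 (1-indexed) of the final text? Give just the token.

Answer: iphk

Derivation:
Hunk 1: at line 2 remove [ofk] add [pri,nct] -> 10 lines: sxpw nnyak tmxc pri nct elyti ciqqf vohuk ivtpy iphk
Hunk 2: at line 4 remove [elyti,ciqqf] add [luq,gupv,bez] -> 11 lines: sxpw nnyak tmxc pri nct luq gupv bez vohuk ivtpy iphk
Hunk 3: at line 3 remove [pri,nct,luq] add [pgjpe,xoqtt,xeh] -> 11 lines: sxpw nnyak tmxc pgjpe xoqtt xeh gupv bez vohuk ivtpy iphk
Hunk 4: at line 4 remove [xoqtt,xeh,gupv] add [lfy] -> 9 lines: sxpw nnyak tmxc pgjpe lfy bez vohuk ivtpy iphk
Hunk 5: at line 3 remove [lfy,bez] add [ltgv,cyd,hzrqm] -> 10 lines: sxpw nnyak tmxc pgjpe ltgv cyd hzrqm vohuk ivtpy iphk
Final line 10: iphk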